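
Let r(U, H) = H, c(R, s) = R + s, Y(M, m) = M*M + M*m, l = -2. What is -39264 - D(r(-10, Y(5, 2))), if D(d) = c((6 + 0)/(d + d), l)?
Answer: -1374173/35 ≈ -39262.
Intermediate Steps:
Y(M, m) = M² + M*m
D(d) = -2 + 3/d (D(d) = (6 + 0)/(d + d) - 2 = 6/((2*d)) - 2 = 6*(1/(2*d)) - 2 = 3/d - 2 = -2 + 3/d)
-39264 - D(r(-10, Y(5, 2))) = -39264 - (-2 + 3/((5*(5 + 2)))) = -39264 - (-2 + 3/((5*7))) = -39264 - (-2 + 3/35) = -39264 - 1*(-67/35) = -39264 + 67/35 = -1374173/35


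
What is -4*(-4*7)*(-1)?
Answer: -112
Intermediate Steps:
-4*(-4*7)*(-1) = -(-112)*(-1) = -4*28 = -112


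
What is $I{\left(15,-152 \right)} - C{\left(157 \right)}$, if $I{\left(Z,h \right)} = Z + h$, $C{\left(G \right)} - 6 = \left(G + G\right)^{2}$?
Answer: $-98739$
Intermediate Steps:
$C{\left(G \right)} = 6 + 4 G^{2}$ ($C{\left(G \right)} = 6 + \left(G + G\right)^{2} = 6 + \left(2 G\right)^{2} = 6 + 4 G^{2}$)
$I{\left(15,-152 \right)} - C{\left(157 \right)} = \left(15 - 152\right) - \left(6 + 4 \cdot 157^{2}\right) = -137 - \left(6 + 4 \cdot 24649\right) = -137 - \left(6 + 98596\right) = -137 - 98602 = -98739$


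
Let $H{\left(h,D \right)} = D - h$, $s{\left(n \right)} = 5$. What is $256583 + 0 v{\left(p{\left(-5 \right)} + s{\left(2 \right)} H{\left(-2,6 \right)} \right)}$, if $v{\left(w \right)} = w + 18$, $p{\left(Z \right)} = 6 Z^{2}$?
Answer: $256583$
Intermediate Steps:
$v{\left(w \right)} = 18 + w$
$256583 + 0 v{\left(p{\left(-5 \right)} + s{\left(2 \right)} H{\left(-2,6 \right)} \right)} = 256583 + 0 \left(18 + \left(6 \left(-5\right)^{2} + 5 \left(6 - -2\right)\right)\right) = 256583 + 0 \left(18 + \left(6 \cdot 25 + 5 \left(6 + 2\right)\right)\right) = 256583 + 0 \left(18 + \left(150 + 5 \cdot 8\right)\right) = 256583 + 0 \left(18 + \left(150 + 40\right)\right) = 256583 + 0 \left(18 + 190\right) = 256583 + 0 \cdot 208 = 256583 + 0 = 256583$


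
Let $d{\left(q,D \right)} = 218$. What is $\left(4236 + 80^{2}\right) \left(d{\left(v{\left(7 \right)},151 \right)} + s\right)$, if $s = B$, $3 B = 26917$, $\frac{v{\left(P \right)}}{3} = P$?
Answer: $\frac{293245156}{3} \approx 9.7748 \cdot 10^{7}$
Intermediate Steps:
$v{\left(P \right)} = 3 P$
$B = \frac{26917}{3}$ ($B = \frac{1}{3} \cdot 26917 = \frac{26917}{3} \approx 8972.3$)
$s = \frac{26917}{3} \approx 8972.3$
$\left(4236 + 80^{2}\right) \left(d{\left(v{\left(7 \right)},151 \right)} + s\right) = \left(4236 + 80^{2}\right) \left(218 + \frac{26917}{3}\right) = \left(4236 + 6400\right) \frac{27571}{3} = 10636 \cdot \frac{27571}{3} = \frac{293245156}{3}$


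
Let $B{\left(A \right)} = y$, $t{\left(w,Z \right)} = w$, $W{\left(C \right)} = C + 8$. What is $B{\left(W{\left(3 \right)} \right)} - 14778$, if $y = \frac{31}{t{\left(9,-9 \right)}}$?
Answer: $- \frac{132971}{9} \approx -14775.0$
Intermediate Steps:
$W{\left(C \right)} = 8 + C$
$y = \frac{31}{9} \approx 3.4444$
$B{\left(A \right)} = \frac{31}{9}$
$B{\left(W{\left(3 \right)} \right)} - 14778 = \frac{31}{9} - 14778 = - \frac{132971}{9}$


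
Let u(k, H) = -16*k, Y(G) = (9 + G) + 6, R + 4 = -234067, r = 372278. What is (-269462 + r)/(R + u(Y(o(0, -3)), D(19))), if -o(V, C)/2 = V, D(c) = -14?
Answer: -864/1969 ≈ -0.43880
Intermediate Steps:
R = -234071 (R = -4 - 234067 = -234071)
o(V, C) = -2*V
Y(G) = 15 + G
(-269462 + r)/(R + u(Y(o(0, -3)), D(19))) = (-269462 + 372278)/(-234071 - 16*(15 - 2*0)) = 102816/(-234071 - 16*(15 + 0)) = 102816/(-234071 - 16*15) = 102816/(-234071 - 240) = 102816/(-234311) = 102816*(-1/234311) = -864/1969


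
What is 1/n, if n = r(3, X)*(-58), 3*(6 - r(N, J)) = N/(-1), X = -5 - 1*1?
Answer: -1/406 ≈ -0.0024631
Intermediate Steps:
X = -6 (X = -5 - 1 = -6)
r(N, J) = 6 + N/3 (r(N, J) = 6 - N/(3*(-1)) = 6 - N*(-1)/3 = 6 - (-1)*N/3 = 6 + N/3)
n = -406 (n = (6 + (1/3)*3)*(-58) = (6 + 1)*(-58) = 7*(-58) = -406)
1/n = 1/(-406) = -1/406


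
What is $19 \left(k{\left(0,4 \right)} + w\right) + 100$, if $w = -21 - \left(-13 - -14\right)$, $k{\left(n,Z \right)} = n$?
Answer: $-318$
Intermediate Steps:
$w = -22$ ($w = -21 - \left(-13 + 14\right) = -21 - 1 = -22$)
$19 \left(k{\left(0,4 \right)} + w\right) + 100 = 19 \left(0 - 22\right) + 100 = 19 \left(-22\right) + 100 = -418 + 100 = -318$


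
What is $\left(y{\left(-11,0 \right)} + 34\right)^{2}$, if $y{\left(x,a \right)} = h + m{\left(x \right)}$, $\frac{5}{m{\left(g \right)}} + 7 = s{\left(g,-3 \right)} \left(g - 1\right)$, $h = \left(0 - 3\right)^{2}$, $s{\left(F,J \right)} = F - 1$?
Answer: $\frac{34762816}{18769} \approx 1852.1$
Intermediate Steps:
$s{\left(F,J \right)} = -1 + F$
$h = 9$ ($h = \left(-3\right)^{2} = 9$)
$m{\left(g \right)} = \frac{5}{-7 + \left(-1 + g\right)^{2}}$ ($m{\left(g \right)} = \frac{5}{-7 + \left(-1 + g\right) \left(g - 1\right)} = \frac{5}{-7 + \left(-1 + g\right) \left(-1 + g\right)} = \frac{5}{-7 + \left(-1 + g\right)^{2}}$)
$y{\left(x,a \right)} = 9 + \frac{5}{-6 + x^{2} - 2 x}$
$\left(y{\left(-11,0 \right)} + 34\right)^{2} = \left(\frac{-49 - -198 + 9 \left(-11\right)^{2}}{-6 + \left(-11\right)^{2} - -22} + 34\right)^{2} = \left(\frac{-49 + 198 + 9 \cdot 121}{-6 + 121 + 22} + 34\right)^{2} = \left(\frac{-49 + 198 + 1089}{137} + 34\right)^{2} = \left(\frac{1}{137} \cdot 1238 + 34\right)^{2} = \left(\frac{1238}{137} + 34\right)^{2} = \left(\frac{5896}{137}\right)^{2} = \frac{34762816}{18769}$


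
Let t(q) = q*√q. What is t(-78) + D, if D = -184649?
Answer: -184649 - 78*I*√78 ≈ -1.8465e+5 - 688.88*I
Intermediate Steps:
t(q) = q^(3/2)
t(-78) + D = (-78)^(3/2) - 184649 = -78*I*√78 - 184649 = -184649 - 78*I*√78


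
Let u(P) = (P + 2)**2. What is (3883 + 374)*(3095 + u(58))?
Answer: 28500615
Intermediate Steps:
u(P) = (2 + P)**2
(3883 + 374)*(3095 + u(58)) = (3883 + 374)*(3095 + (2 + 58)**2) = 4257*(3095 + 60**2) = 4257*(3095 + 3600) = 4257*6695 = 28500615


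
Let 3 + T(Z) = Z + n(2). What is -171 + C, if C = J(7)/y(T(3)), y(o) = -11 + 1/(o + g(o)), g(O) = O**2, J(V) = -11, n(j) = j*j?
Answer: -37229/219 ≈ -170.00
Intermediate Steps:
n(j) = j**2
T(Z) = 1 + Z (T(Z) = -3 + (Z + 2**2) = -3 + (Z + 4) = -3 + (4 + Z) = 1 + Z)
y(o) = -11 + 1/(o + o**2)
C = 220/219 (C = -11*(1 + 3)*(1 + (1 + 3))/(1 - 11*(1 + 3) - 11*(1 + 3)**2) = -11*4*(1 + 4)/(1 - 11*4 - 11*4**2) = -11*20/(1 - 44 - 11*16) = -11*20/(1 - 44 - 176) = -11/((1/4)*(1/5)*(-219)) = -11/(-219/20) = -11*(-20/219) = 220/219 ≈ 1.0046)
-171 + C = -171 + 220/219 = -37229/219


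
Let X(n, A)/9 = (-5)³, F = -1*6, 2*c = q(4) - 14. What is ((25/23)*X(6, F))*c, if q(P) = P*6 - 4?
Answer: -84375/23 ≈ -3668.5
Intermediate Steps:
q(P) = -4 + 6*P (q(P) = 6*P - 4 = -4 + 6*P)
c = 3 (c = ((-4 + 6*4) - 14)/2 = ((-4 + 24) - 14)/2 = (20 - 14)/2 = (½)*6 = 3)
F = -6
X(n, A) = -1125 (X(n, A) = 9*(-5)³ = 9*(-125) = -1125)
((25/23)*X(6, F))*c = ((25/23)*(-1125))*3 = -28125/23*3 = -84375/23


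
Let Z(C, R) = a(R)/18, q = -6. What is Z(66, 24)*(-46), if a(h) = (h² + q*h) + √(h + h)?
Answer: -1104 - 92*√3/9 ≈ -1121.7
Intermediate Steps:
a(h) = h² - 6*h + √2*√h (a(h) = (h² - 6*h) + √(h + h) = (h² - 6*h) + √(2*h) = (h² - 6*h) + √2*√h = h² - 6*h + √2*√h)
Z(C, R) = -R/3 + R²/18 + √2*√R/18 (Z(C, R) = (R² - 6*R + √2*√R)/18 = (R² - 6*R + √2*√R)*(1/18) = -R/3 + R²/18 + √2*√R/18)
Z(66, 24)*(-46) = (-⅓*24 + (1/18)*24² + √2*√24/18)*(-46) = (-8 + (1/18)*576 + √2*(2*√6)/18)*(-46) = (-8 + 32 + 2*√3/9)*(-46) = (24 + 2*√3/9)*(-46) = -1104 - 92*√3/9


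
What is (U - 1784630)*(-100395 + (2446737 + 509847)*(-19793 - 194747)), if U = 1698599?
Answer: 54569947805514405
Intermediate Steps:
(U - 1784630)*(-100395 + (2446737 + 509847)*(-19793 - 194747)) = (1698599 - 1784630)*(-100395 + (2446737 + 509847)*(-19793 - 194747)) = -86031*(-100395 + 2956584*(-214540)) = -86031*(-100395 - 634305531360) = -86031*(-634305631755) = 54569947805514405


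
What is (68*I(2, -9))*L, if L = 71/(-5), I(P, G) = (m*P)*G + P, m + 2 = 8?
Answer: 511768/5 ≈ 1.0235e+5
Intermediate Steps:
m = 6 (m = -2 + 8 = 6)
I(P, G) = P + 6*G*P (I(P, G) = (6*P)*G + P = 6*G*P + P = P + 6*G*P)
L = -71/5 (L = 71*(-⅕) = -71/5 ≈ -14.200)
(68*I(2, -9))*L = (68*(2*(1 + 6*(-9))))*(-71/5) = (68*(2*(1 - 54)))*(-71/5) = (68*(2*(-53)))*(-71/5) = (68*(-106))*(-71/5) = -7208*(-71/5) = 511768/5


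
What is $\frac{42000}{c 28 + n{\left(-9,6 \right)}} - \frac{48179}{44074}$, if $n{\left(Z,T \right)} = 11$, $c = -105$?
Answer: $- \frac{1992224291}{129092746} \approx -15.433$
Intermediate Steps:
$\frac{42000}{c 28 + n{\left(-9,6 \right)}} - \frac{48179}{44074} = \frac{42000}{\left(-105\right) 28 + 11} - \frac{48179}{44074} = \frac{42000}{-2940 + 11} - \frac{48179}{44074} = \frac{42000}{-2929} - \frac{48179}{44074} = 42000 \left(- \frac{1}{2929}\right) - \frac{48179}{44074} = - \frac{42000}{2929} - \frac{48179}{44074} = - \frac{1992224291}{129092746}$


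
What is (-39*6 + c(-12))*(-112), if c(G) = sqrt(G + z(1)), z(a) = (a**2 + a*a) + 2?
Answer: 26208 - 224*I*sqrt(2) ≈ 26208.0 - 316.78*I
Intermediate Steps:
z(a) = 2 + 2*a**2 (z(a) = (a**2 + a**2) + 2 = 2*a**2 + 2 = 2 + 2*a**2)
c(G) = sqrt(4 + G) (c(G) = sqrt(G + (2 + 2*1**2)) = sqrt(G + (2 + 2*1)) = sqrt(G + (2 + 2)) = sqrt(G + 4) = sqrt(4 + G))
(-39*6 + c(-12))*(-112) = (-39*6 + sqrt(4 - 12))*(-112) = (-234 + sqrt(-8))*(-112) = (-234 + 2*I*sqrt(2))*(-112) = 26208 - 224*I*sqrt(2)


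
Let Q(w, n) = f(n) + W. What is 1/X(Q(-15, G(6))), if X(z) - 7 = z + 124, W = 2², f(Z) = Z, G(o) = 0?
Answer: 1/135 ≈ 0.0074074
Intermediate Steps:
W = 4
Q(w, n) = 4 + n (Q(w, n) = n + 4 = 4 + n)
X(z) = 131 + z (X(z) = 7 + (z + 124) = 7 + (124 + z) = 131 + z)
1/X(Q(-15, G(6))) = 1/(131 + (4 + 0)) = 1/(131 + 4) = 1/135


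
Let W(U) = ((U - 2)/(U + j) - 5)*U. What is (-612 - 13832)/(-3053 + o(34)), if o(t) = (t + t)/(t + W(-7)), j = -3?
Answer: 9056388/1913551 ≈ 4.7328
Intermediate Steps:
W(U) = U*(-5 + (-2 + U)/(-3 + U)) (W(U) = ((U - 2)/(U - 3) - 5)*U = ((-2 + U)/(-3 + U) - 5)*U = (-5 + (-2 + U)/(-3 + U))*U = U*(-5 + (-2 + U)/(-3 + U)))
o(t) = 2*t/(287/10 + t) (o(t) = (t + t)/(t - 7*(13 - 4*(-7))/(-3 - 7)) = (2*t)/(t - 7*(13 + 28)/(-10)) = (2*t)/(t - 7*(-⅒)*41) = (2*t)/(t + 287/10) = (2*t)/(287/10 + t) = 2*t/(287/10 + t))
(-612 - 13832)/(-3053 + o(34)) = (-612 - 13832)/(-3053 + 20*34/(287 + 10*34)) = -14444/(-3053 + 20*34/(287 + 340)) = -14444/(-3053 + 20*34/627) = -14444/(-3053 + 20*34*(1/627)) = -14444/(-3053 + 680/627) = -14444/(-1913551/627) = -14444*(-627/1913551) = 9056388/1913551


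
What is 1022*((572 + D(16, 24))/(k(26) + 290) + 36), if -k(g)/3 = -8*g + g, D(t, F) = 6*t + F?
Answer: 7866334/209 ≈ 37638.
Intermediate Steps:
D(t, F) = F + 6*t
k(g) = 21*g (k(g) = -3*(-8*g + g) = -(-21)*g = 21*g)
1022*((572 + D(16, 24))/(k(26) + 290) + 36) = 1022*((572 + (24 + 6*16))/(21*26 + 290) + 36) = 1022*((572 + (24 + 96))/(546 + 290) + 36) = 1022*((572 + 120)/836 + 36) = 1022*(692*(1/836) + 36) = 1022*(173/209 + 36) = 1022*(7697/209) = 7866334/209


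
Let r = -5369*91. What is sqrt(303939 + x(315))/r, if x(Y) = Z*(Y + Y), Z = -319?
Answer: -3*sqrt(11441)/488579 ≈ -0.00065678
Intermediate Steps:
x(Y) = -638*Y (x(Y) = -319*(Y + Y) = -638*Y)
r = -488579
sqrt(303939 + x(315))/r = sqrt(303939 - 638*315)/(-488579) = sqrt(303939 - 200970)*(-1/488579) = sqrt(102969)*(-1/488579) = (3*sqrt(11441))*(-1/488579) = -3*sqrt(11441)/488579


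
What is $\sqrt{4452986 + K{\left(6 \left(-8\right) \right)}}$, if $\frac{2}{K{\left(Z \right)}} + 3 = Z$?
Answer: $\frac{2 \sqrt{2895554121}}{51} \approx 2110.2$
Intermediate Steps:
$K{\left(Z \right)} = \frac{2}{-3 + Z}$
$\sqrt{4452986 + K{\left(6 \left(-8\right) \right)}} = \sqrt{4452986 + \frac{2}{-3 + 6 \left(-8\right)}} = \sqrt{4452986 + \frac{2}{-3 - 48}} = \sqrt{4452986 + \frac{2}{-51}} = \sqrt{4452986 + 2 \left(- \frac{1}{51}\right)} = \sqrt{4452986 - \frac{2}{51}} = \sqrt{\frac{227102284}{51}} = \frac{2 \sqrt{2895554121}}{51}$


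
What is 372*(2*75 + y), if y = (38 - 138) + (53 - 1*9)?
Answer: 34968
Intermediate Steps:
y = -56 (y = -100 + (53 - 9) = -100 + 44 = -56)
372*(2*75 + y) = 372*(2*75 - 56) = 372*(150 - 56) = 372*94 = 34968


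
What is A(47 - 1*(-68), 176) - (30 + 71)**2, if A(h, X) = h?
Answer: -10086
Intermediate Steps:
A(47 - 1*(-68), 176) - (30 + 71)**2 = (47 - 1*(-68)) - (30 + 71)**2 = (47 + 68) - 1*101**2 = 115 - 1*10201 = 115 - 10201 = -10086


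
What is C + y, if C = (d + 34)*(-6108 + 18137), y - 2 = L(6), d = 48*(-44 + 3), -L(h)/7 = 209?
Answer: -23265547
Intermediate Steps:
L(h) = -1463 (L(h) = -7*209 = -1463)
d = -1968 (d = 48*(-41) = -1968)
y = -1461 (y = 2 - 1463 = -1461)
C = -23264086 (C = (-1968 + 34)*(-6108 + 18137) = -1934*12029 = -23264086)
C + y = -23264086 - 1461 = -23265547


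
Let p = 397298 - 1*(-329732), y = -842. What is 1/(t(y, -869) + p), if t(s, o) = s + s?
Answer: 1/725346 ≈ 1.3787e-6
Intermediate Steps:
t(s, o) = 2*s
p = 727030 (p = 397298 + 329732 = 727030)
1/(t(y, -869) + p) = 1/(2*(-842) + 727030) = 1/(-1684 + 727030) = 1/725346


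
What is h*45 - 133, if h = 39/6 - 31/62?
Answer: 137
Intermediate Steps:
h = 6 (h = 39*(⅙) - 31*1/62 = 13/2 - ½ = 6)
h*45 - 133 = 6*45 - 133 = 270 - 133 = 137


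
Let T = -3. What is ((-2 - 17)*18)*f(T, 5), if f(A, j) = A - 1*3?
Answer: 2052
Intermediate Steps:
f(A, j) = -3 + A (f(A, j) = A - 3 = -3 + A)
((-2 - 17)*18)*f(T, 5) = ((-2 - 17)*18)*(-3 - 3) = -19*18*(-6) = -342*(-6) = 2052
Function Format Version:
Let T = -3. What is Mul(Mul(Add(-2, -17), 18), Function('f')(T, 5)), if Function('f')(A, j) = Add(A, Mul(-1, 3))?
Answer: 2052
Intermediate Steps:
Function('f')(A, j) = Add(-3, A) (Function('f')(A, j) = Add(A, -3) = Add(-3, A))
Mul(Mul(Add(-2, -17), 18), Function('f')(T, 5)) = Mul(Mul(Add(-2, -17), 18), Add(-3, -3)) = Mul(Mul(-19, 18), -6) = Mul(-342, -6) = 2052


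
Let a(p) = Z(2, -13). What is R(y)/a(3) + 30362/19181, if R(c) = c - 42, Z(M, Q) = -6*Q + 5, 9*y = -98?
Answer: 13550258/14328207 ≈ 0.94571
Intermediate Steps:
y = -98/9 (y = (⅑)*(-98) = -98/9 ≈ -10.889)
Z(M, Q) = 5 - 6*Q
a(p) = 83 (a(p) = 5 - 6*(-13) = 5 + 78 = 83)
R(c) = -42 + c
R(y)/a(3) + 30362/19181 = (-42 - 98/9)/83 + 30362/19181 = -476/9*1/83 + 30362*(1/19181) = -476/747 + 30362/19181 = 13550258/14328207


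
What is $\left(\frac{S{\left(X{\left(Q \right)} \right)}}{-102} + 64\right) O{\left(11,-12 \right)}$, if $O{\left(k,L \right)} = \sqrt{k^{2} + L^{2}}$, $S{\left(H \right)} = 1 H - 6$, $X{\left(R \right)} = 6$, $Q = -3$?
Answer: $64 \sqrt{265} \approx 1041.8$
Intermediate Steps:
$S{\left(H \right)} = -6 + H$ ($S{\left(H \right)} = H - 6 = -6 + H$)
$O{\left(k,L \right)} = \sqrt{L^{2} + k^{2}}$
$\left(\frac{S{\left(X{\left(Q \right)} \right)}}{-102} + 64\right) O{\left(11,-12 \right)} = \left(\frac{-6 + 6}{-102} + 64\right) \sqrt{\left(-12\right)^{2} + 11^{2}} = \left(0 \left(- \frac{1}{102}\right) + 64\right) \sqrt{144 + 121} = \left(0 + 64\right) \sqrt{265} = 64 \sqrt{265}$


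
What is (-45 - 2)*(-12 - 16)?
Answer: 1316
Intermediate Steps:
(-45 - 2)*(-12 - 16) = -47*(-28) = 1316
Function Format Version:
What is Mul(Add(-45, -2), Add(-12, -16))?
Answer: 1316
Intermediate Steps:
Mul(Add(-45, -2), Add(-12, -16)) = Mul(-47, -28) = 1316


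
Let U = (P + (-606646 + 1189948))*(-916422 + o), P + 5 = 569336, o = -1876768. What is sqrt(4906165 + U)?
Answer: I*sqrt(3219518063105) ≈ 1.7943e+6*I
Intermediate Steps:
P = 569331 (P = -5 + 569336 = 569331)
U = -3219522969270 (U = (569331 + (-606646 + 1189948))*(-916422 - 1876768) = (569331 + 583302)*(-2793190) = 1152633*(-2793190) = -3219522969270)
sqrt(4906165 + U) = sqrt(4906165 - 3219522969270) = sqrt(-3219518063105) = I*sqrt(3219518063105)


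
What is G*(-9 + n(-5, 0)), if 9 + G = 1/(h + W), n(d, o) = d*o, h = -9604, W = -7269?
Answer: 1366722/16873 ≈ 81.000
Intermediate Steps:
G = -151858/16873 (G = -9 + 1/(-9604 - 7269) = -9 + 1/(-16873) = -9 - 1/16873 = -151858/16873 ≈ -9.0001)
G*(-9 + n(-5, 0)) = -151858*(-9 - 5*0)/16873 = -151858*(-9 + 0)/16873 = -151858/16873*(-9) = 1366722/16873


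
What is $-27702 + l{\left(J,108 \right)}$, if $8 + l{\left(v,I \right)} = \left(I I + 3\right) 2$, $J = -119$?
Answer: $-4376$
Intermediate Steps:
$l{\left(v,I \right)} = -2 + 2 I^{2}$ ($l{\left(v,I \right)} = -8 + \left(I I + 3\right) 2 = -8 + \left(I^{2} + 3\right) 2 = -8 + \left(3 + I^{2}\right) 2 = -8 + \left(6 + 2 I^{2}\right) = -2 + 2 I^{2}$)
$-27702 + l{\left(J,108 \right)} = -27702 - \left(2 - 2 \cdot 108^{2}\right) = -27702 + \left(-2 + 2 \cdot 11664\right) = -27702 + \left(-2 + 23328\right) = -27702 + 23326 = -4376$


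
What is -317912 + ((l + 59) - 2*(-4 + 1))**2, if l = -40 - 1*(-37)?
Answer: -314068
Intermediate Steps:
l = -3 (l = -40 + 37 = -3)
-317912 + ((l + 59) - 2*(-4 + 1))**2 = -317912 + ((-3 + 59) - 2*(-4 + 1))**2 = -317912 + (56 - 2*(-3))**2 = -317912 + (56 + 6)**2 = -317912 + 62**2 = -317912 + 3844 = -314068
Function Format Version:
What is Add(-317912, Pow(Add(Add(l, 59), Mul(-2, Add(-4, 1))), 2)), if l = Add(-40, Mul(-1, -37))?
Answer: -314068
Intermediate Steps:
l = -3 (l = Add(-40, 37) = -3)
Add(-317912, Pow(Add(Add(l, 59), Mul(-2, Add(-4, 1))), 2)) = Add(-317912, Pow(Add(Add(-3, 59), Mul(-2, Add(-4, 1))), 2)) = Add(-317912, Pow(Add(56, Mul(-2, -3)), 2)) = Add(-317912, Pow(Add(56, 6), 2)) = Add(-317912, Pow(62, 2)) = Add(-317912, 3844) = -314068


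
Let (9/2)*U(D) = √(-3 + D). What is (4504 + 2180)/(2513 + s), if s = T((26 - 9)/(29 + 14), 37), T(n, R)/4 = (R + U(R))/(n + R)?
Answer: 220216311969336/82925664709145 - 2079713232*√34/82925664709145 ≈ 2.6554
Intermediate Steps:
U(D) = 2*√(-3 + D)/9
T(n, R) = 4*(R + 2*√(-3 + R)/9)/(R + n) (T(n, R) = 4*((R + 2*√(-3 + R)/9)/(n + R)) = 4*((R + 2*√(-3 + R)/9)/(R + n)) = 4*(R + 2*√(-3 + R)/9)/(R + n))
s = 1591/402 + 43*√34/1809 (s = (4*37 + 8*√(-3 + 37)/9)/(37 + (26 - 9)/(29 + 14)) = (148 + 8*√34/9)/(37 + 17/43) = (148 + 8*√34/9)/(1608/43) = 43*(148 + 8*√34/9)/1608 = 1591/402 + 43*√34/1809 ≈ 4.0963)
(4504 + 2180)/(2513 + s) = (4504 + 2180)/(2513 + (1591/402 + 43*√34/1809)) = 6684/(1011817/402 + 43*√34/1809)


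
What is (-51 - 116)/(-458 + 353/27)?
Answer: 4509/12013 ≈ 0.37534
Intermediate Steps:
(-51 - 116)/(-458 + 353/27) = -167/(-458 + 353*(1/27)) = -167/(-458 + 353/27) = -167/(-12013/27) = -167*(-27/12013) = 4509/12013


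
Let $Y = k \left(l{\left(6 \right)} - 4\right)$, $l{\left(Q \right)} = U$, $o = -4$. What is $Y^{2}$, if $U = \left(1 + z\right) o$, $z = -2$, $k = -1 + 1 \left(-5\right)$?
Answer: $0$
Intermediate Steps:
$k = -6$ ($k = -1 - 5 = -6$)
$U = 4$ ($U = \left(1 - 2\right) \left(-4\right) = \left(-1\right) \left(-4\right) = 4$)
$l{\left(Q \right)} = 4$
$Y = 0$ ($Y = - 6 \left(4 - 4\right) = \left(-6\right) 0 = 0$)
$Y^{2} = 0^{2} = 0$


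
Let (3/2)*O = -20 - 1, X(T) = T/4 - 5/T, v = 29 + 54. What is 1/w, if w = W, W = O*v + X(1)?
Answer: -4/4667 ≈ -0.00085708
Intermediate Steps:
v = 83
X(T) = -5/T + T/4 (X(T) = T*(1/4) - 5/T = T/4 - 5/T = -5/T + T/4)
O = -14 (O = 2*(-20 - 1)/3 = (2/3)*(-21) = -14)
W = -4667/4 (W = -14*83 + (-5/1 + (1/4)*1) = -1162 + (-5*1 + 1/4) = -1162 + (-5 + 1/4) = -1162 - 19/4 = -4667/4 ≈ -1166.8)
w = -4667/4 ≈ -1166.8
1/w = 1/(-4667/4) = -4/4667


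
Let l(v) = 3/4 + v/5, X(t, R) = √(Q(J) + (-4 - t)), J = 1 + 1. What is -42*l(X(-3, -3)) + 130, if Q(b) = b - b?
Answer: 197/2 - 42*I/5 ≈ 98.5 - 8.4*I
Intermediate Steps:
J = 2
Q(b) = 0
X(t, R) = √(-4 - t) (X(t, R) = √(0 + (-4 - t)) = √(-4 - t))
l(v) = ¾ + v/5 (l(v) = 3*(¼) + v*(⅕) = ¾ + v/5)
-42*l(X(-3, -3)) + 130 = -42*(¾ + √(-4 - 1*(-3))/5) + 130 = -42*(¾ + √(-4 + 3)/5) + 130 = -42*(¾ + √(-1)/5) + 130 = -42*(¾ + I/5) + 130 = (-63/2 - 42*I/5) + 130 = 197/2 - 42*I/5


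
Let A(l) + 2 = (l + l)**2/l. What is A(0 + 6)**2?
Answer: 484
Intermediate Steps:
A(l) = -2 + 4*l (A(l) = -2 + (l + l)**2/l = -2 + (2*l)**2/l = -2 + (4*l**2)/l = -2 + 4*l)
A(0 + 6)**2 = (-2 + 4*(0 + 6))**2 = (-2 + 4*6)**2 = (-2 + 24)**2 = 22**2 = 484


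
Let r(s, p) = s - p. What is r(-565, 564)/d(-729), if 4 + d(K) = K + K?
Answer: 1129/1462 ≈ 0.77223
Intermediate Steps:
d(K) = -4 + 2*K (d(K) = -4 + (K + K) = -4 + 2*K)
r(-565, 564)/d(-729) = (-565 - 1*564)/(-4 + 2*(-729)) = (-565 - 564)/(-4 - 1458) = -1129/(-1462) = -1129*(-1/1462) = 1129/1462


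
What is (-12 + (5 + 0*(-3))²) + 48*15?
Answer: 733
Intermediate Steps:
(-12 + (5 + 0*(-3))²) + 48*15 = (-12 + (5 + 0)²) + 720 = (-12 + 5²) + 720 = (-12 + 25) + 720 = 13 + 720 = 733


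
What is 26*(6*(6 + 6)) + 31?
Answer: 1903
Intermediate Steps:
26*(6*(6 + 6)) + 31 = 26*(6*12) + 31 = 26*72 + 31 = 1872 + 31 = 1903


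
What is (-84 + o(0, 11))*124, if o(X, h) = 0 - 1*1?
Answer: -10540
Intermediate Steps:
o(X, h) = -1 (o(X, h) = 0 - 1 = -1)
(-84 + o(0, 11))*124 = (-84 - 1)*124 = -85*124 = -10540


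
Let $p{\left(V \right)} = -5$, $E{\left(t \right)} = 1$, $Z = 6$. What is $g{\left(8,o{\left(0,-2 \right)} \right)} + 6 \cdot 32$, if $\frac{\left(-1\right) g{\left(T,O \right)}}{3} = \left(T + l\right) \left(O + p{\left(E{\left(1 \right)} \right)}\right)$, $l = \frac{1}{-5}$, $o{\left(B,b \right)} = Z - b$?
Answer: $\frac{609}{5} \approx 121.8$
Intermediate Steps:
$o{\left(B,b \right)} = 6 - b$
$l = - \frac{1}{5} \approx -0.2$
$g{\left(T,O \right)} = - 3 \left(-5 + O\right) \left(- \frac{1}{5} + T\right)$ ($g{\left(T,O \right)} = - 3 \left(T - \frac{1}{5}\right) \left(O - 5\right) = - 3 \left(- \frac{1}{5} + T\right) \left(-5 + O\right) = - 3 \left(-5 + O\right) \left(- \frac{1}{5} + T\right)$)
$g{\left(8,o{\left(0,-2 \right)} \right)} + 6 \cdot 32 = \left(-3 + 15 \cdot 8 + \frac{3 \left(6 - -2\right)}{5} - 3 \left(6 - -2\right) 8\right) + 6 \cdot 32 = \left(-3 + 120 + \frac{3 \left(6 + 2\right)}{5} - 3 \left(6 + 2\right) 8\right) + 192 = \left(-3 + 120 + \frac{3}{5} \cdot 8 - 24 \cdot 8\right) + 192 = \left(-3 + 120 + \frac{24}{5} - 192\right) + 192 = - \frac{351}{5} + 192 = \frac{609}{5}$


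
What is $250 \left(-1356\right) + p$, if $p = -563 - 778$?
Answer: $-340341$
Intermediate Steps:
$p = -1341$ ($p = -563 - 778 = -1341$)
$250 \left(-1356\right) + p = 250 \left(-1356\right) - 1341 = -339000 - 1341 = -340341$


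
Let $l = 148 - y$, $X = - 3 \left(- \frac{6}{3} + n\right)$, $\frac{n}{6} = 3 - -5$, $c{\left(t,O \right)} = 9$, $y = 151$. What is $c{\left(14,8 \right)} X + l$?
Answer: $-1245$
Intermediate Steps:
$n = 48$ ($n = 6 \left(3 - -5\right) = 6 \left(3 + 5\right) = 6 \cdot 8 = 48$)
$X = -138$ ($X = - 3 \left(- \frac{6}{3} + 48\right) = - 3 \left(\left(-6\right) \frac{1}{3} + 48\right) = - 3 \left(-2 + 48\right) = \left(-3\right) 46 = -138$)
$l = -3$ ($l = 148 - 151 = -3$)
$c{\left(14,8 \right)} X + l = 9 \left(-138\right) - 3 = -1242 - 3 = -1245$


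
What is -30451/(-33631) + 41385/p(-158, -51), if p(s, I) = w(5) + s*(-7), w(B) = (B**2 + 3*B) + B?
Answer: 1426868036/38709281 ≈ 36.861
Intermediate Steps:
w(B) = B**2 + 4*B
p(s, I) = 45 - 7*s (p(s, I) = 5*(4 + 5) + s*(-7) = 5*9 - 7*s = 45 - 7*s)
-30451/(-33631) + 41385/p(-158, -51) = -30451/(-33631) + 41385/(45 - 7*(-158)) = -30451*(-1/33631) + 41385/(45 + 1106) = 30451/33631 + 41385/1151 = 1426868036/38709281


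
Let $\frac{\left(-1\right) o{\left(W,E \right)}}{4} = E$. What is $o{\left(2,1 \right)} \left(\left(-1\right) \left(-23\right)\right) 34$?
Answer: $-3128$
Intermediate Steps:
$o{\left(W,E \right)} = - 4 E$
$o{\left(2,1 \right)} \left(\left(-1\right) \left(-23\right)\right) 34 = \left(-4\right) 1 \left(\left(-1\right) \left(-23\right)\right) 34 = \left(-4\right) 23 \cdot 34 = \left(-92\right) 34 = -3128$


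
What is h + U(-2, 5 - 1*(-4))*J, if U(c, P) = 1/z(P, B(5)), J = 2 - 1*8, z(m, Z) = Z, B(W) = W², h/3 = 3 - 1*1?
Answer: 144/25 ≈ 5.7600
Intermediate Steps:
h = 6 (h = 3*(3 - 1*1) = 3*(3 - 1) = 3*2 = 6)
J = -6 (J = 2 - 8 = -6)
U(c, P) = 1/25 (U(c, P) = 1/(5²) = 1/25)
h + U(-2, 5 - 1*(-4))*J = 6 + (1/25)*(-6) = 6 - 6/25 = 144/25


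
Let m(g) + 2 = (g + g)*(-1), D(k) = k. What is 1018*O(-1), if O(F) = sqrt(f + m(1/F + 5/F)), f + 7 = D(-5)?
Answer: 1018*I*sqrt(2) ≈ 1439.7*I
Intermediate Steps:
m(g) = -2 - 2*g (m(g) = -2 + (g + g)*(-1) = -2 + (2*g)*(-1) = -2 - 2*g)
f = -12 (f = -7 - 5 = -12)
O(F) = sqrt(-14 - 12/F) (O(F) = sqrt(-12 + (-2 - 2*(1/F + 5/F))) = sqrt(-12 + (-2 - 12/F)) = sqrt(-14 - 12/F))
1018*O(-1) = 1018*sqrt(-14 - 12/(-1)) = 1018*sqrt(-14 - 12*(-1)) = 1018*sqrt(-14 + 12) = 1018*sqrt(-2) = 1018*(I*sqrt(2)) = 1018*I*sqrt(2)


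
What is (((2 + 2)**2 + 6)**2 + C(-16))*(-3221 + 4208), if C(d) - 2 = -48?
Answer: 432306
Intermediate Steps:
C(d) = -46 (C(d) = 2 - 48 = -46)
(((2 + 2)**2 + 6)**2 + C(-16))*(-3221 + 4208) = (((2 + 2)**2 + 6)**2 - 46)*(-3221 + 4208) = ((4**2 + 6)**2 - 46)*987 = ((16 + 6)**2 - 46)*987 = (22**2 - 46)*987 = (484 - 46)*987 = 438*987 = 432306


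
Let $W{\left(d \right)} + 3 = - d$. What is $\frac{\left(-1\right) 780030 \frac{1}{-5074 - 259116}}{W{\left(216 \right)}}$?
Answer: $- \frac{26001}{1928587} \approx -0.013482$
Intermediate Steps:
$W{\left(d \right)} = -3 - d$
$\frac{\left(-1\right) 780030 \frac{1}{-5074 - 259116}}{W{\left(216 \right)}} = \frac{\left(-1\right) 780030 \frac{1}{-5074 - 259116}}{-3 - 216} = \frac{\left(-780030\right) \frac{1}{-264190}}{-3 - 216} = \frac{\left(-780030\right) \left(- \frac{1}{264190}\right)}{-219} = \frac{78003}{26419} \left(- \frac{1}{219}\right) = - \frac{26001}{1928587}$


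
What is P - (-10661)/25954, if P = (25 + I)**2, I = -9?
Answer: 6654885/25954 ≈ 256.41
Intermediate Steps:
P = 256 (P = (25 - 9)**2 = 16**2 = 256)
P - (-10661)/25954 = 256 - (-10661)/25954 = 256 - 1*(-10661/25954) = 256 + 10661/25954 = 6654885/25954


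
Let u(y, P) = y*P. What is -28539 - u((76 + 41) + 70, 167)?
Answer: -59768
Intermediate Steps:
u(y, P) = P*y
-28539 - u((76 + 41) + 70, 167) = -28539 - 167*((76 + 41) + 70) = -28539 - 167*(117 + 70) = -28539 - 167*187 = -28539 - 1*31229 = -28539 - 31229 = -59768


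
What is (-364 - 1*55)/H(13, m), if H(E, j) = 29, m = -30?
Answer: -419/29 ≈ -14.448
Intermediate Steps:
(-364 - 1*55)/H(13, m) = (-364 - 1*55)/29 = (-364 - 55)*(1/29) = -419*1/29 = -419/29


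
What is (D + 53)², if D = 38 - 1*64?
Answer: 729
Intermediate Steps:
D = -26 (D = 38 - 64 = -26)
(D + 53)² = (-26 + 53)² = 27² = 729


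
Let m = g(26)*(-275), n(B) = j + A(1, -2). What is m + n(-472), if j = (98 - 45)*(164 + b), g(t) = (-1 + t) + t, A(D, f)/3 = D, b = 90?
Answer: -560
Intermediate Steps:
A(D, f) = 3*D
g(t) = -1 + 2*t
j = 13462 (j = (98 - 45)*(164 + 90) = 53*254 = 13462)
n(B) = 13465 (n(B) = 13462 + 3*1 = 13462 + 3 = 13465)
m = -14025 (m = (-1 + 2*26)*(-275) = (-1 + 52)*(-275) = 51*(-275) = -14025)
m + n(-472) = -14025 + 13465 = -560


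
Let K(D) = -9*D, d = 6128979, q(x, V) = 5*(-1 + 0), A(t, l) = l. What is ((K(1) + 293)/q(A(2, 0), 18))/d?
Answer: -284/30644895 ≈ -9.2674e-6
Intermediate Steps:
q(x, V) = -5 (q(x, V) = 5*(-1) = -5)
((K(1) + 293)/q(A(2, 0), 18))/d = ((-9*1 + 293)/(-5))/6128979 = -(-9 + 293)/5*(1/6128979) = -⅕*284*(1/6128979) = -284/5*1/6128979 = -284/30644895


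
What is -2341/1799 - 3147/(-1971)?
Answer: 349114/1181943 ≈ 0.29537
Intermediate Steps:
-2341/1799 - 3147/(-1971) = -2341*1/1799 - 3147*(-1/1971) = -2341/1799 + 1049/657 = 349114/1181943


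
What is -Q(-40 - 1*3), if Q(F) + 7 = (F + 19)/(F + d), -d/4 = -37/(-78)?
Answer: 11321/1751 ≈ 6.4654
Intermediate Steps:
d = -74/39 (d = -(-148)/(-78) = -(-148)*(-1)/78 = -4*37/78 = -74/39 ≈ -1.8974)
Q(F) = -7 + (19 + F)/(-74/39 + F) (Q(F) = -7 + (F + 19)/(F - 74/39) = -7 + (19 + F)/(-74/39 + F))
-Q(-40 - 1*3) = -(1259 - 234*(-40 - 1*3))/(-74 + 39*(-40 - 1*3)) = -(1259 - 234*(-40 - 3))/(-74 + 39*(-40 - 3)) = -(1259 - 234*(-43))/(-74 + 39*(-43)) = -(1259 + 10062)/(-74 - 1677) = -11321/(-1751) = -(-1)*11321/1751 = -1*(-11321/1751) = 11321/1751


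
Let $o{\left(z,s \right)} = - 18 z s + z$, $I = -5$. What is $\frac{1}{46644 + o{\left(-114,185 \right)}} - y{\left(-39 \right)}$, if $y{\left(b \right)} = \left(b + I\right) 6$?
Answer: $\frac{112503601}{426150} \approx 264.0$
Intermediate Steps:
$o{\left(z,s \right)} = z - 18 s z$ ($o{\left(z,s \right)} = - 18 s z + z = z - 18 s z$)
$y{\left(b \right)} = -30 + 6 b$ ($y{\left(b \right)} = \left(b - 5\right) 6 = \left(-5 + b\right) 6 = -30 + 6 b$)
$\frac{1}{46644 + o{\left(-114,185 \right)}} - y{\left(-39 \right)} = \frac{1}{46644 - 114 \left(1 - 3330\right)} - \left(-30 + 6 \left(-39\right)\right) = \frac{1}{46644 - 114 \left(1 - 3330\right)} - \left(-30 - 234\right) = \frac{1}{46644 - -379506} - -264 = \frac{1}{46644 + 379506} + 264 = \frac{1}{426150} + 264 = \frac{112503601}{426150}$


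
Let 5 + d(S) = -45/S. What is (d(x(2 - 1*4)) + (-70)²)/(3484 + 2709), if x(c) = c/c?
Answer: 4850/6193 ≈ 0.78314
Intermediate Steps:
x(c) = 1
d(S) = -5 - 45/S
(d(x(2 - 1*4)) + (-70)²)/(3484 + 2709) = ((-5 - 45/1) + (-70)²)/(3484 + 2709) = ((-5 - 45*1) + 4900)/6193 = ((-5 - 45) + 4900)*(1/6193) = (-50 + 4900)*(1/6193) = 4850*(1/6193) = 4850/6193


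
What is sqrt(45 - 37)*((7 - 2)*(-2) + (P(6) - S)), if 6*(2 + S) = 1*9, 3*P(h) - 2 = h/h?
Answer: -17*sqrt(2) ≈ -24.042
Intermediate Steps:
P(h) = 1 (P(h) = 2/3 + (h/h)/3 = 2/3 + (1/3)*1 = 2/3 + 1/3 = 1)
S = -1/2 (S = -2 + (1*9)/6 = -2 + (1/6)*9 = -2 + 3/2 = -1/2 ≈ -0.50000)
sqrt(45 - 37)*((7 - 2)*(-2) + (P(6) - S)) = sqrt(45 - 37)*((7 - 2)*(-2) + (1 - 1*(-1/2))) = sqrt(8)*(5*(-2) + (1 + 1/2)) = (2*sqrt(2))*(-10 + 3/2) = (2*sqrt(2))*(-17/2) = -17*sqrt(2)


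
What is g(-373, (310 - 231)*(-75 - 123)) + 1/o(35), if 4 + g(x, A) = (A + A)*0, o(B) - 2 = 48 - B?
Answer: -59/15 ≈ -3.9333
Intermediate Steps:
o(B) = 50 - B (o(B) = 2 + (48 - B) = 50 - B)
g(x, A) = -4 (g(x, A) = -4 + (A + A)*0 = -4 + (2*A)*0 = -4 + 0 = -4)
g(-373, (310 - 231)*(-75 - 123)) + 1/o(35) = -4 + 1/(50 - 1*35) = -4 + 1/(50 - 35) = -4 + 1/15 = -59/15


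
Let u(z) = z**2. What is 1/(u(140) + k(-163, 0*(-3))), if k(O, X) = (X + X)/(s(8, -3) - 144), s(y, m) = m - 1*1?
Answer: 1/19600 ≈ 5.1020e-5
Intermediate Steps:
s(y, m) = -1 + m (s(y, m) = m - 1 = -1 + m)
k(O, X) = -X/74 (k(O, X) = (X + X)/((-1 - 3) - 144) = (2*X)/(-4 - 144) = (2*X)/(-148) = (2*X)*(-1/148) = -X/74)
1/(u(140) + k(-163, 0*(-3))) = 1/(140**2 - 0*(-3)) = 1/(19600 - 1/74*0) = 1/(19600 + 0) = 1/19600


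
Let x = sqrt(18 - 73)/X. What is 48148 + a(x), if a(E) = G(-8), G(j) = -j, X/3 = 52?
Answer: 48156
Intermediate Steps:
X = 156 (X = 3*52 = 156)
x = I*sqrt(55)/156 (x = sqrt(18 - 73)/156 = sqrt(-55)*(1/156) = (I*sqrt(55))*(1/156) = I*sqrt(55)/156 ≈ 0.04754*I)
a(E) = 8 (a(E) = -1*(-8) = 8)
48148 + a(x) = 48148 + 8 = 48156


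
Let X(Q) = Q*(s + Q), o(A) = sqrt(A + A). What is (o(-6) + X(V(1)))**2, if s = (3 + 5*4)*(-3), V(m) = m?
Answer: 4612 - 272*I*sqrt(3) ≈ 4612.0 - 471.12*I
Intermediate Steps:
s = -69 (s = (3 + 20)*(-3) = 23*(-3) = -69)
o(A) = sqrt(2)*sqrt(A) (o(A) = sqrt(2*A) = sqrt(2)*sqrt(A))
X(Q) = Q*(-69 + Q)
(o(-6) + X(V(1)))**2 = (sqrt(2)*sqrt(-6) + 1*(-69 + 1))**2 = (sqrt(2)*(I*sqrt(6)) + 1*(-68))**2 = (2*I*sqrt(3) - 68)**2 = (-68 + 2*I*sqrt(3))**2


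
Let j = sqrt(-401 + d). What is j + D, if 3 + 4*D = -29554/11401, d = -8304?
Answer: -63757/45604 + I*sqrt(8705) ≈ -1.3981 + 93.301*I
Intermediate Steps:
D = -63757/45604 (D = -3/4 + (-29554/11401)/4 = -3/4 + (-29554*1/11401)/4 = -3/4 + (1/4)*(-29554/11401) = -3/4 - 14777/22802 = -63757/45604 ≈ -1.3981)
j = I*sqrt(8705) (j = sqrt(-401 - 8304) = sqrt(-8705) = I*sqrt(8705) ≈ 93.301*I)
j + D = I*sqrt(8705) - 63757/45604 = -63757/45604 + I*sqrt(8705)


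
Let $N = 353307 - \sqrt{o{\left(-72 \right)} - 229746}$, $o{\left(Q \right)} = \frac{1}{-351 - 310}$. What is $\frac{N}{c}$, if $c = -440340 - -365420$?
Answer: $- \frac{353307}{74920} + \frac{i \sqrt{100380852727}}{49522120} \approx -4.7158 + 0.0063977 i$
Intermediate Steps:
$o{\left(Q \right)} = - \frac{1}{661}$ ($o{\left(Q \right)} = \frac{1}{-661} = - \frac{1}{661}$)
$N = 353307 - \frac{i \sqrt{100380852727}}{661}$ ($N = 353307 - \sqrt{- \frac{1}{661} - 229746} = 353307 - \sqrt{- \frac{151862107}{661}} = 353307 - \frac{i \sqrt{100380852727}}{661} \approx 3.5331 \cdot 10^{5} - 479.32 i$)
$c = -74920$ ($c = -440340 + 365420 = -74920$)
$\frac{N}{c} = \frac{353307 - \frac{i \sqrt{100380852727}}{661}}{-74920} = \left(353307 - \frac{i \sqrt{100380852727}}{661}\right) \left(- \frac{1}{74920}\right) = - \frac{353307}{74920} + \frac{i \sqrt{100380852727}}{49522120}$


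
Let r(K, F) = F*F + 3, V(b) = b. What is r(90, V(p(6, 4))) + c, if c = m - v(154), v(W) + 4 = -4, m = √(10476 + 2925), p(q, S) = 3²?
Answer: 92 + 3*√1489 ≈ 207.76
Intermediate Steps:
p(q, S) = 9
m = 3*√1489 (m = √13401 = 3*√1489 ≈ 115.76)
v(W) = -8 (v(W) = -4 - 4 = -8)
r(K, F) = 3 + F² (r(K, F) = F² + 3 = 3 + F²)
c = 8 + 3*√1489 (c = 3*√1489 - 1*(-8) = 3*√1489 + 8 = 8 + 3*√1489 ≈ 123.76)
r(90, V(p(6, 4))) + c = (3 + 9²) + (8 + 3*√1489) = (3 + 81) + (8 + 3*√1489) = 84 + (8 + 3*√1489) = 92 + 3*√1489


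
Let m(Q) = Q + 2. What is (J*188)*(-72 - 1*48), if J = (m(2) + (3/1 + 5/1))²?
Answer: -3248640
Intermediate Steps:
m(Q) = 2 + Q
J = 144 (J = ((2 + 2) + (3/1 + 5/1))² = (4 + (3*1 + 5*1))² = (4 + (3 + 5))² = (4 + 8)² = 12² = 144)
(J*188)*(-72 - 1*48) = (144*188)*(-72 - 1*48) = 27072*(-72 - 48) = 27072*(-120) = -3248640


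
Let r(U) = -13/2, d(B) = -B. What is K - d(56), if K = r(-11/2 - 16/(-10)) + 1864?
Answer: 3827/2 ≈ 1913.5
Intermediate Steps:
r(U) = -13/2 (r(U) = -13*½ = -13/2)
K = 3715/2 (K = -13/2 + 1864 = 3715/2 ≈ 1857.5)
K - d(56) = 3715/2 - (-1)*56 = 3715/2 - 1*(-56) = 3715/2 + 56 = 3827/2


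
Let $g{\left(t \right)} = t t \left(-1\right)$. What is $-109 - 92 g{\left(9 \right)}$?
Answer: $7343$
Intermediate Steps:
$g{\left(t \right)} = - t^{2}$ ($g{\left(t \right)} = t^{2} \left(-1\right) = - t^{2}$)
$-109 - 92 g{\left(9 \right)} = -109 - 92 \left(- 9^{2}\right) = -109 - 92 \left(\left(-1\right) 81\right) = -109 - -7452 = -109 + 7452 = 7343$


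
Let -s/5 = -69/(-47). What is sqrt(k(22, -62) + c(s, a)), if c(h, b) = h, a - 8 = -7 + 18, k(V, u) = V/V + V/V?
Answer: I*sqrt(11797)/47 ≈ 2.3109*I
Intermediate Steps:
s = -345/47 (s = -(-345)/(-47) = -(-345)*(-1)/47 = -5*69/47 = -345/47 ≈ -7.3404)
k(V, u) = 2 (k(V, u) = 1 + 1 = 2)
a = 19 (a = 8 + (-7 + 18) = 8 + 11 = 19)
sqrt(k(22, -62) + c(s, a)) = sqrt(2 - 345/47) = sqrt(-251/47) = I*sqrt(11797)/47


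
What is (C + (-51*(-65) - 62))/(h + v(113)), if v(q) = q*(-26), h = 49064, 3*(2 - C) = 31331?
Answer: -10783/69189 ≈ -0.15585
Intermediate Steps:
C = -31325/3 (C = 2 - 1/3*31331 = 2 - 31331/3 = -31325/3 ≈ -10442.)
v(q) = -26*q
(C + (-51*(-65) - 62))/(h + v(113)) = (-31325/3 + (-51*(-65) - 62))/(49064 - 26*113) = (-31325/3 + (3315 - 62))/(49064 - 2938) = (-31325/3 + 3253)/46126 = -21566/3*1/46126 = -10783/69189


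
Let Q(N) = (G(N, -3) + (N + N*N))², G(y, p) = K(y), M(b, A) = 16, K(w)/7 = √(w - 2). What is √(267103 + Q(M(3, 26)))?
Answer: √(341773 + 3808*√14) ≈ 596.67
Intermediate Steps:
K(w) = 7*√(-2 + w) (K(w) = 7*√(w - 2) = 7*√(-2 + w))
G(y, p) = 7*√(-2 + y)
Q(N) = (N + N² + 7*√(-2 + N))² (Q(N) = (7*√(-2 + N) + (N + N*N))² = (7*√(-2 + N) + (N + N²))² = (N + N² + 7*√(-2 + N))²)
√(267103 + Q(M(3, 26))) = √(267103 + (16 + 16² + 7*√(-2 + 16))²) = √(267103 + (16 + 256 + 7*√14)²) = √(267103 + (272 + 7*√14)²)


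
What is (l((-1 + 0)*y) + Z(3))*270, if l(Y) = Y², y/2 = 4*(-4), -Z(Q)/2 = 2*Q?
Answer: 273240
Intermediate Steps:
Z(Q) = -4*Q
y = -32 (y = 2*(4*(-4)) = 2*(-16) = -32)
(l((-1 + 0)*y) + Z(3))*270 = (((-1 + 0)*(-32))² - 4*3)*270 = ((-1*(-32))² - 12)*270 = (32² - 12)*270 = (1024 - 12)*270 = 1012*270 = 273240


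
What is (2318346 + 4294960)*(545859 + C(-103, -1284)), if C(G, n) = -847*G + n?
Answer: 4178392543696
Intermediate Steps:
C(G, n) = n - 847*G
(2318346 + 4294960)*(545859 + C(-103, -1284)) = (2318346 + 4294960)*(545859 + (-1284 - 847*(-103))) = 6613306*(545859 + (-1284 + 87241)) = 6613306*(545859 + 85957) = 6613306*631816 = 4178392543696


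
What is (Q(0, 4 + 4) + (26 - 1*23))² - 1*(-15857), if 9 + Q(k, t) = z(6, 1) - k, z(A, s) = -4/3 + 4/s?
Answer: 142813/9 ≈ 15868.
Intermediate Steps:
z(A, s) = -4/3 + 4/s (z(A, s) = -4*⅓ + 4/s = -4/3 + 4/s)
Q(k, t) = -19/3 - k (Q(k, t) = -9 + ((-4/3 + 4/1) - k) = -9 + ((-4/3 + 4*1) - k) = -9 + ((-4/3 + 4) - k) = -9 + (8/3 - k) = -19/3 - k)
(Q(0, 4 + 4) + (26 - 1*23))² - 1*(-15857) = ((-19/3 - 1*0) + (26 - 1*23))² - 1*(-15857) = ((-19/3 + 0) + (26 - 23))² + 15857 = (-19/3 + 3)² + 15857 = (-10/3)² + 15857 = 100/9 + 15857 = 142813/9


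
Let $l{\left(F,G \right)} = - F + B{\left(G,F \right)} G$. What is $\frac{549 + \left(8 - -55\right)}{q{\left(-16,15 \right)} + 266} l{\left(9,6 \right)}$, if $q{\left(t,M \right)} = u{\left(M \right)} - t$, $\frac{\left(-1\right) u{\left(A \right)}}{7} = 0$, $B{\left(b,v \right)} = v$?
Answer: $\frac{4590}{47} \approx 97.66$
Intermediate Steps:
$u{\left(A \right)} = 0$ ($u{\left(A \right)} = \left(-7\right) 0 = 0$)
$q{\left(t,M \right)} = - t$ ($q{\left(t,M \right)} = 0 - t = - t$)
$l{\left(F,G \right)} = - F + F G$
$\frac{549 + \left(8 - -55\right)}{q{\left(-16,15 \right)} + 266} l{\left(9,6 \right)} = \frac{549 + \left(8 - -55\right)}{\left(-1\right) \left(-16\right) + 266} \cdot 9 \left(-1 + 6\right) = \frac{549 + \left(8 + 55\right)}{16 + 266} \cdot 9 \cdot 5 = \frac{549 + 63}{282} \cdot 45 = 612 \cdot \frac{1}{282} \cdot 45 = \frac{102}{47} \cdot 45 = \frac{4590}{47}$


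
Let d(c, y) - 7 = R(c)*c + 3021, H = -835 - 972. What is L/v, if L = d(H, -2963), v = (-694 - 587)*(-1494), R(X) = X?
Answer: 3268277/1913814 ≈ 1.7077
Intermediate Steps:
H = -1807
v = 1913814 (v = -1281*(-1494) = 1913814)
d(c, y) = 3028 + c² (d(c, y) = 7 + (c*c + 3021) = 7 + (c² + 3021) = 7 + (3021 + c²) = 3028 + c²)
L = 3268277 (L = 3028 + (-1807)² = 3028 + 3265249 = 3268277)
L/v = 3268277/1913814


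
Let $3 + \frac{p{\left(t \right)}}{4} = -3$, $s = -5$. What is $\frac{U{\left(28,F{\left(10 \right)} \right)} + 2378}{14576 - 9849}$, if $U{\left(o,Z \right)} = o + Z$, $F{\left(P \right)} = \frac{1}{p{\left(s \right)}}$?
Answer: $\frac{57743}{113448} \approx 0.50898$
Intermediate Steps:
$p{\left(t \right)} = -24$ ($p{\left(t \right)} = -12 + 4 \left(-3\right) = -12 - 12 = -24$)
$F{\left(P \right)} = - \frac{1}{24}$ ($F{\left(P \right)} = \frac{1}{-24} = - \frac{1}{24}$)
$U{\left(o,Z \right)} = Z + o$
$\frac{U{\left(28,F{\left(10 \right)} \right)} + 2378}{14576 - 9849} = \frac{\left(- \frac{1}{24} + 28\right) + 2378}{14576 - 9849} = \frac{\frac{671}{24} + 2378}{4727} = \frac{57743}{24} \cdot \frac{1}{4727} = \frac{57743}{113448}$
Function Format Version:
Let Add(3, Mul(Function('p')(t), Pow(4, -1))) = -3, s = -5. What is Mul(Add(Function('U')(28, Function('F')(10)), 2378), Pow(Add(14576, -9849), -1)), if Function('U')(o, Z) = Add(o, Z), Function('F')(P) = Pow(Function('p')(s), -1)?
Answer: Rational(57743, 113448) ≈ 0.50898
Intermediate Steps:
Function('p')(t) = -24 (Function('p')(t) = Add(-12, Mul(4, -3)) = Add(-12, -12) = -24)
Function('F')(P) = Rational(-1, 24) (Function('F')(P) = Pow(-24, -1) = Rational(-1, 24))
Function('U')(o, Z) = Add(Z, o)
Mul(Add(Function('U')(28, Function('F')(10)), 2378), Pow(Add(14576, -9849), -1)) = Mul(Add(Add(Rational(-1, 24), 28), 2378), Pow(Add(14576, -9849), -1)) = Mul(Add(Rational(671, 24), 2378), Pow(4727, -1)) = Mul(Rational(57743, 24), Rational(1, 4727)) = Rational(57743, 113448)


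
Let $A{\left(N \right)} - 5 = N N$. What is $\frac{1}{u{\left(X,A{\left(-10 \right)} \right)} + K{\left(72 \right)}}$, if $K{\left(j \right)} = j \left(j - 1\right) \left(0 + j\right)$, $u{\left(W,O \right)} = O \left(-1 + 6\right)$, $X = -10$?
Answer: $\frac{1}{368589} \approx 2.713 \cdot 10^{-6}$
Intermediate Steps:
$A{\left(N \right)} = 5 + N^{2}$ ($A{\left(N \right)} = 5 + N N = 5 + N^{2}$)
$u{\left(W,O \right)} = 5 O$ ($u{\left(W,O \right)} = O 5 = 5 O$)
$K{\left(j \right)} = j^{2} \left(-1 + j\right)$ ($K{\left(j \right)} = j \left(-1 + j\right) j = j^{2} \left(-1 + j\right)$)
$\frac{1}{u{\left(X,A{\left(-10 \right)} \right)} + K{\left(72 \right)}} = \frac{1}{5 \left(5 + \left(-10\right)^{2}\right) + 72^{2} \left(-1 + 72\right)} = \frac{1}{5 \left(5 + 100\right) + 5184 \cdot 71} = \frac{1}{5 \cdot 105 + 368064} = \frac{1}{525 + 368064} = \frac{1}{368589}$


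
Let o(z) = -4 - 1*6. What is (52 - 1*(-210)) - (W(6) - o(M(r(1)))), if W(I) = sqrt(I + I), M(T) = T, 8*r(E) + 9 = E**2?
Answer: 252 - 2*sqrt(3) ≈ 248.54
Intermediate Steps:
r(E) = -9/8 + E**2/8
W(I) = sqrt(2)*sqrt(I) (W(I) = sqrt(2*I) = sqrt(2)*sqrt(I))
o(z) = -10 (o(z) = -4 - 6 = -10)
(52 - 1*(-210)) - (W(6) - o(M(r(1)))) = (52 - 1*(-210)) - (sqrt(2)*sqrt(6) - 1*(-10)) = (52 + 210) - (2*sqrt(3) + 10) = 262 - (10 + 2*sqrt(3)) = 262 + (-10 - 2*sqrt(3)) = 252 - 2*sqrt(3)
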